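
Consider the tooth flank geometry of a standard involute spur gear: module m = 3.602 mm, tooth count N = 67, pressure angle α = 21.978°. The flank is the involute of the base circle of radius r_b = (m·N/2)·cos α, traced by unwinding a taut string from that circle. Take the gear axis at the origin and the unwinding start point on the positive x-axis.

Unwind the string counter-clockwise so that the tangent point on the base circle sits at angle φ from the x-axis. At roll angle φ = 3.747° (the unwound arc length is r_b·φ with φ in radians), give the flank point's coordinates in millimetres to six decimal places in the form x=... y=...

x=112.136871 y=0.010428

pitch radius r_p = m·N/2 = 3.602·67/2 = 120.667000
base radius r_b = r_p·cos α = 120.667000·cos 21.978° = 111.897843
roll angle φ = 3.747° = 0.06539749 rad
x = r_b·(cos φ + φ·sin φ) = 111.897843·(0.99786235 + 0.06539749·0.06535088) = 112.136871
y = r_b·(sin φ − φ·cos φ) = 111.897843·(0.06535088 − 0.06539749·0.99786235) = 0.010428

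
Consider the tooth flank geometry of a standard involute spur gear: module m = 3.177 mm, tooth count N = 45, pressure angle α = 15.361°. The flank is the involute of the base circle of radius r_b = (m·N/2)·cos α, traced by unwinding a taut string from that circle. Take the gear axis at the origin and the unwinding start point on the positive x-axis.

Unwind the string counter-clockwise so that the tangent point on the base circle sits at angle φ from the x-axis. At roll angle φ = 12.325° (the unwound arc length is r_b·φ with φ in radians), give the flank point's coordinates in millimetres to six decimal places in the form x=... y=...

x=70.505229 y=0.227647

pitch radius r_p = m·N/2 = 3.177·45/2 = 71.482500
base radius r_b = r_p·cos α = 71.482500·cos 15.361° = 68.928855
roll angle φ = 12.325° = 0.21511183 rad
x = r_b·(cos φ + φ·sin φ) = 68.928855·(0.97695253 + 0.21511183·0.21345668) = 70.505229
y = r_b·(sin φ − φ·cos φ) = 68.928855·(0.21345668 − 0.21511183·0.97695253) = 0.227647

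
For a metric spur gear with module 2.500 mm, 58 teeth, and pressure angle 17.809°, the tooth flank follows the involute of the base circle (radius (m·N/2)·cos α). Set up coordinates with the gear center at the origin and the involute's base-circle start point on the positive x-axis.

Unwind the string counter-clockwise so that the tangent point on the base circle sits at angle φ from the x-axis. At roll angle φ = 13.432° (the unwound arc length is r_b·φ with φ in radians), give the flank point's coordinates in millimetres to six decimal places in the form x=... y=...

pitch radius r_p = m·N/2 = 2.500·58/2 = 72.500000
base radius r_b = r_p·cos α = 72.500000·cos 17.809° = 69.025899
roll angle φ = 13.432° = 0.23443263 rad
x = r_b·(cos φ + φ·sin φ) = 69.025899·(0.97264629 + 0.23443263·0.23229117) = 70.896702
y = r_b·(sin φ − φ·cos φ) = 69.025899·(0.23229117 − 0.23443263·0.97264629) = 0.294820

x=70.896702 y=0.294820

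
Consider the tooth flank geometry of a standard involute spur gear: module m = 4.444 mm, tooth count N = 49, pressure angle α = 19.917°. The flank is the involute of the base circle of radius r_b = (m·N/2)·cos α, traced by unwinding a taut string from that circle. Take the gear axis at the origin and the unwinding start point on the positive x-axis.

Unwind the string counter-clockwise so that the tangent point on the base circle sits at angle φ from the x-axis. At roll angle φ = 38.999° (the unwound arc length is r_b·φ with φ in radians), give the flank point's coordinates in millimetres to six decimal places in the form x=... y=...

x=123.401996 y=10.269985

pitch radius r_p = m·N/2 = 4.444·49/2 = 108.878000
base radius r_b = r_p·cos α = 108.878000·cos 19.917° = 102.365690
roll angle φ = 38.999° = 0.68066095 rad
x = r_b·(cos φ + φ·sin φ) = 102.365690·(0.77715695 + 0.68066095·0.62930683) = 123.401996
y = r_b·(sin φ − φ·cos φ) = 102.365690·(0.62930683 − 0.68066095·0.77715695) = 10.269985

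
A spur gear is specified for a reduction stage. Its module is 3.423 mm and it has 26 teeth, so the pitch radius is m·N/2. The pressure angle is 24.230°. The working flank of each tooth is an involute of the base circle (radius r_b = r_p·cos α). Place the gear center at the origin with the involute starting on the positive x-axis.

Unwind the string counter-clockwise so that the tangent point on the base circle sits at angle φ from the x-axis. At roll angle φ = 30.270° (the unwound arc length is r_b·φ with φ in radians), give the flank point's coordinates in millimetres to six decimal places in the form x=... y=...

x=45.852844 y=1.939446

pitch radius r_p = m·N/2 = 3.423·26/2 = 44.499000
base radius r_b = r_p·cos α = 44.499000·cos 24.230° = 40.578876
roll angle φ = 30.270° = 0.52831116 rad
x = r_b·(cos φ + φ·sin φ) = 40.578876·(0.86365960 + 0.52831116·0.50407548) = 45.852844
y = r_b·(sin φ − φ·cos φ) = 40.578876·(0.50407548 − 0.52831116·0.86365960) = 1.939446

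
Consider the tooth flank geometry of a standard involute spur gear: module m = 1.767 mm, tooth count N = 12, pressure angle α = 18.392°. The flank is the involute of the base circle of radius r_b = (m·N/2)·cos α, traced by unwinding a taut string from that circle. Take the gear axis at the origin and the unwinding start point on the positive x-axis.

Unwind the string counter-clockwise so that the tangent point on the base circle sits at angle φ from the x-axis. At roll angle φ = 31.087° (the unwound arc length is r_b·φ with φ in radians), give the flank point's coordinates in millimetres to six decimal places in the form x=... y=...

pitch radius r_p = m·N/2 = 1.767·12/2 = 10.602000
base radius r_b = r_p·cos α = 10.602000·cos 18.392° = 10.060451
roll angle φ = 31.087° = 0.54257050 rad
x = r_b·(cos φ + φ·sin φ) = 10.060451·(0.85638426 + 0.54257050·0.51633903) = 11.434050
y = r_b·(sin φ − φ·cos φ) = 10.060451·(0.51633903 − 0.54257050·0.85638426) = 0.520027

x=11.434050 y=0.520027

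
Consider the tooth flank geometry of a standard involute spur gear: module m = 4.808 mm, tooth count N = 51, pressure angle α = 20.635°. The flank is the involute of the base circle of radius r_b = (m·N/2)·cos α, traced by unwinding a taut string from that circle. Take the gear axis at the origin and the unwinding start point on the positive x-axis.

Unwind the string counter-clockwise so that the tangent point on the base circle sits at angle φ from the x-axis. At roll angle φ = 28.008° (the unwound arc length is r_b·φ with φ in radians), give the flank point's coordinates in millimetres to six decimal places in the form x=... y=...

pitch radius r_p = m·N/2 = 4.808·51/2 = 122.604000
base radius r_b = r_p·cos α = 122.604000·cos 20.635° = 114.738271
roll angle φ = 28.008° = 0.48883182 rad
x = r_b·(cos φ + φ·sin φ) = 114.738271·(0.88288203 + 0.48883182·0.46959484) = 127.638861
y = r_b·(sin φ − φ·cos φ) = 114.738271·(0.46959484 − 0.48883182·0.88288203) = 4.361662

x=127.638861 y=4.361662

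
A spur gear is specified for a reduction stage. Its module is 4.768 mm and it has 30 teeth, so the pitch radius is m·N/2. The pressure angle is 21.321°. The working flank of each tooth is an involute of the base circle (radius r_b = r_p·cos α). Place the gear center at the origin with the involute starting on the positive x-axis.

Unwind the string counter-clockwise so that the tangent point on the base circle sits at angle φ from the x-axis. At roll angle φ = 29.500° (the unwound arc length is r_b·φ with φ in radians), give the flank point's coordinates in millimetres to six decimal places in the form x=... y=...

pitch radius r_p = m·N/2 = 4.768·30/2 = 71.520000
base radius r_b = r_p·cos α = 71.520000·cos 21.321° = 66.625030
roll angle φ = 29.500° = 0.51487213 rad
x = r_b·(cos φ + φ·sin φ) = 66.625030·(0.87035570 + 0.51487213·0.49242356) = 74.879263
y = r_b·(sin φ − φ·cos φ) = 66.625030·(0.49242356 − 0.51487213·0.87035570) = 2.951600

x=74.879263 y=2.951600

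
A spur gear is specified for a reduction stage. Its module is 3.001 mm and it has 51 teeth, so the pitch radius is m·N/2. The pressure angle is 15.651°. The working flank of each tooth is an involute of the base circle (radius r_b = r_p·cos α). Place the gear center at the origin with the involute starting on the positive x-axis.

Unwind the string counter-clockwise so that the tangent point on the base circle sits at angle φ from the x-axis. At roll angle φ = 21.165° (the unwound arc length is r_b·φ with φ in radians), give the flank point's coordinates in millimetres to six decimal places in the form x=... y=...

pitch radius r_p = m·N/2 = 3.001·51/2 = 76.525500
base radius r_b = r_p·cos α = 76.525500·cos 15.651° = 73.688150
roll angle φ = 21.165° = 0.36939894 rad
x = r_b·(cos φ + φ·sin φ) = 73.688150·(0.93254453 + 0.36939894·0.36105498) = 78.545515
y = r_b·(sin φ − φ·cos φ) = 73.688150·(0.36105498 − 0.36939894·0.93254453) = 1.221309

x=78.545515 y=1.221309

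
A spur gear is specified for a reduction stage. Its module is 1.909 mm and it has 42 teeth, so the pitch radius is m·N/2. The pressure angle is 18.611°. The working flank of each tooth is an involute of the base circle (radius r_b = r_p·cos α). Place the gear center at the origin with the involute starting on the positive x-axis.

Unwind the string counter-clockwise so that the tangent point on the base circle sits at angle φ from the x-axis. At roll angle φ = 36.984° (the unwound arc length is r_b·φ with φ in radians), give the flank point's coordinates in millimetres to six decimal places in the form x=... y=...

x=45.102068 y=3.266235

pitch radius r_p = m·N/2 = 1.909·42/2 = 40.089000
base radius r_b = r_p·cos α = 40.089000·cos 18.611° = 37.992632
roll angle φ = 36.984° = 0.64549257 rad
x = r_b·(cos φ + φ·sin φ) = 37.992632·(0.79880354 + 0.64549257·0.60159198) = 45.102068
y = r_b·(sin φ − φ·cos φ) = 37.992632·(0.60159198 − 0.64549257·0.79880354) = 3.266235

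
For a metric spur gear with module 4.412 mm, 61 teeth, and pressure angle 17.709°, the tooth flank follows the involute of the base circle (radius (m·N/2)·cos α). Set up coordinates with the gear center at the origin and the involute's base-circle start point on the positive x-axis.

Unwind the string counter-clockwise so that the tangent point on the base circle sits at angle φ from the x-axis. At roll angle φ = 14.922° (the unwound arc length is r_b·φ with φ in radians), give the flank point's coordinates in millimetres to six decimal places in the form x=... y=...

x=132.463389 y=0.749714

pitch radius r_p = m·N/2 = 4.412·61/2 = 134.566000
base radius r_b = r_p·cos α = 134.566000·cos 17.709° = 128.189417
roll angle φ = 14.922° = 0.26043803 rad
x = r_b·(cos φ + φ·sin φ) = 128.189417·(0.96627728 + 0.26043803·0.25750384) = 132.463389
y = r_b·(sin φ − φ·cos φ) = 128.189417·(0.25750384 − 0.26043803·0.96627728) = 0.749714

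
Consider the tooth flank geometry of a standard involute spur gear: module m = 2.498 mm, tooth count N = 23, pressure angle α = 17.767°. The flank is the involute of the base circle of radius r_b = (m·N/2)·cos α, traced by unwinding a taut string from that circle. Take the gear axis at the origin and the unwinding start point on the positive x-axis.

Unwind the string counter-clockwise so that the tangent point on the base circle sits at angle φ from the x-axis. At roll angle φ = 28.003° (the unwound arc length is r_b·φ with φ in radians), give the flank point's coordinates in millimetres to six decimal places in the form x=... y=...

pitch radius r_p = m·N/2 = 2.498·23/2 = 28.727000
base radius r_b = r_p·cos α = 28.727000·cos 17.767° = 27.356874
roll angle φ = 28.003° = 0.48874455 rad
x = r_b·(cos φ + φ·sin φ) = 27.356874·(0.88292301 + 0.48874455·0.46951779) = 30.431713
y = r_b·(sin φ − φ·cos φ) = 27.356874·(0.46951779 − 0.48874455·0.88292301) = 1.039397

x=30.431713 y=1.039397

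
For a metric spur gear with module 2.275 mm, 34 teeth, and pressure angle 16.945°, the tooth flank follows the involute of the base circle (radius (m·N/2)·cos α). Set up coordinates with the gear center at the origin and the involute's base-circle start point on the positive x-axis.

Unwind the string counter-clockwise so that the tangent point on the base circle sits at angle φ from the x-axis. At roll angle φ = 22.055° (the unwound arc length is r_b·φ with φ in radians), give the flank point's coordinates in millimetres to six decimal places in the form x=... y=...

x=39.636122 y=0.693006

pitch radius r_p = m·N/2 = 2.275·34/2 = 38.675000
base radius r_b = r_p·cos α = 38.675000·cos 16.945° = 36.995924
roll angle φ = 22.055° = 0.38493237 rad
x = r_b·(cos φ + φ·sin φ) = 36.995924·(0.92682383 + 0.38493237·0.37549645) = 39.636122
y = r_b·(sin φ − φ·cos φ) = 36.995924·(0.37549645 − 0.38493237·0.92682383) = 0.693006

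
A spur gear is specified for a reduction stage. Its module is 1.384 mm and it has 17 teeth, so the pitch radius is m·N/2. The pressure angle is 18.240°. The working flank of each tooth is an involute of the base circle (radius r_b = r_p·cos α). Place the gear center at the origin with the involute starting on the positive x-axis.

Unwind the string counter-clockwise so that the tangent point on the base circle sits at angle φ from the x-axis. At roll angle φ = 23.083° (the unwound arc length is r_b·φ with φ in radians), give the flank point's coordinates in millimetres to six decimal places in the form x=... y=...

x=12.043166 y=0.239601

pitch radius r_p = m·N/2 = 1.384·17/2 = 11.764000
base radius r_b = r_p·cos α = 11.764000·cos 18.240° = 11.172903
roll angle φ = 23.083° = 0.40287435 rad
x = r_b·(cos φ + φ·sin φ) = 11.172903·(0.91993787 + 0.40287435·0.39206418) = 12.043166
y = r_b·(sin φ − φ·cos φ) = 11.172903·(0.39206418 − 0.40287435·0.91993787) = 0.239601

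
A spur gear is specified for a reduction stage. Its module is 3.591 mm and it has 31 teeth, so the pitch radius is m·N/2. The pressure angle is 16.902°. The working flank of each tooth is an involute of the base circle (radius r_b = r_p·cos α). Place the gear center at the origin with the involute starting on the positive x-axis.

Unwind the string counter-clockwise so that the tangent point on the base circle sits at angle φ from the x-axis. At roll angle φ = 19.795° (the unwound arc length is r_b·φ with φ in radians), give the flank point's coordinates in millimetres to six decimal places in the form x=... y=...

x=56.340319 y=0.723360

pitch radius r_p = m·N/2 = 3.591·31/2 = 55.660500
base radius r_b = r_p·cos α = 55.660500·cos 16.902° = 53.256158
roll angle φ = 19.795° = 0.34548793 rad
x = r_b·(cos φ + φ·sin φ) = 53.256158·(0.94091033 + 0.34548793·0.33865581) = 56.340319
y = r_b·(sin φ − φ·cos φ) = 53.256158·(0.33865581 − 0.34548793·0.94091033) = 0.723360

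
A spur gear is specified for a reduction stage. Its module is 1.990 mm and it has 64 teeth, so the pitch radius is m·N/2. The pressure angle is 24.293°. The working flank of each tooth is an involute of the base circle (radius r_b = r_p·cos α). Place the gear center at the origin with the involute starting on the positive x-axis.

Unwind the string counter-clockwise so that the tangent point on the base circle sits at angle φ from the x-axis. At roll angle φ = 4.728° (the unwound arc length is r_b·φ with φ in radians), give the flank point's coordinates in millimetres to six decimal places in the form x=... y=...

x=58.238639 y=0.010864

pitch radius r_p = m·N/2 = 1.990·64/2 = 63.680000
base radius r_b = r_p·cos α = 63.680000·cos 24.293° = 58.041362
roll angle φ = 4.728° = 0.08251917 rad
x = r_b·(cos φ + φ·sin φ) = 58.041362·(0.99659723 + 0.08251917·0.08242555) = 58.238639
y = r_b·(sin φ − φ·cos φ) = 58.041362·(0.08242555 − 0.08251917·0.99659723) = 0.010864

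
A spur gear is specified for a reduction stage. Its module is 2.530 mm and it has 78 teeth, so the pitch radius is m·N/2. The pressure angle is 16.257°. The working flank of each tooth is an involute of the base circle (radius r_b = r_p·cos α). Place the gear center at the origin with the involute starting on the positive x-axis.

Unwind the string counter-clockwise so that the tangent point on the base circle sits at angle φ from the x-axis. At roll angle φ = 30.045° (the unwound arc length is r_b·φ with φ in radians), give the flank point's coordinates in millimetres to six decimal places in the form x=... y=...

pitch radius r_p = m·N/2 = 2.530·78/2 = 98.670000
base radius r_b = r_p·cos α = 98.670000·cos 16.257° = 94.724745
roll angle φ = 30.045° = 0.52438417 rad
x = r_b·(cos φ + φ·sin φ) = 94.724745·(0.86563244 + 0.52438417·0.50068002) = 106.866669
y = r_b·(sin φ − φ·cos φ) = 94.724745·(0.50068002 − 0.52438417·0.86563244) = 4.428957

x=106.866669 y=4.428957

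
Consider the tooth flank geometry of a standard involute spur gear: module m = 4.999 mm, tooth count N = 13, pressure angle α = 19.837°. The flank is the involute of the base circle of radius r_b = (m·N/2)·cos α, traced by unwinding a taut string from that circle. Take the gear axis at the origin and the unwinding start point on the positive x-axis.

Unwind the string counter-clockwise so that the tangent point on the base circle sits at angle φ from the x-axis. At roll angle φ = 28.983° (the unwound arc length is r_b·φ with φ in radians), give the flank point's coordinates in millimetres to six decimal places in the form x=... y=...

pitch radius r_p = m·N/2 = 4.999·13/2 = 32.493500
base radius r_b = r_p·cos α = 32.493500·cos 19.837° = 30.565395
roll angle φ = 28.983° = 0.50584878 rad
x = r_b·(cos φ + φ·sin φ) = 30.565395·(0.87476351 + 0.50584878·0.48455009) = 34.229348
y = r_b·(sin φ − φ·cos φ) = 30.565395·(0.48455009 − 0.50584878·0.87476351) = 1.285337

x=34.229348 y=1.285337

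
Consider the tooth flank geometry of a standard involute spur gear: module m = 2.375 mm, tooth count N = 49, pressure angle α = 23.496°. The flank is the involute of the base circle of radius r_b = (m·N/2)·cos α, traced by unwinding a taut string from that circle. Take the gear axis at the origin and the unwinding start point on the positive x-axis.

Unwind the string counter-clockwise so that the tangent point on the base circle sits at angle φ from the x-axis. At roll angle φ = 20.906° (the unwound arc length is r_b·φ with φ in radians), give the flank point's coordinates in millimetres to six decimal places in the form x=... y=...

pitch radius r_p = m·N/2 = 2.375·49/2 = 58.187500
base radius r_b = r_p·cos α = 58.187500·cos 23.496° = 53.363053
roll angle φ = 20.906° = 0.36487853 rad
x = r_b·(cos φ + φ·sin φ) = 53.363053·(0.93416711 + 0.36487853·0.35683583) = 56.797971
y = r_b·(sin φ − φ·cos φ) = 53.363053·(0.35683583 − 0.36487853·0.93416711) = 0.852651

x=56.797971 y=0.852651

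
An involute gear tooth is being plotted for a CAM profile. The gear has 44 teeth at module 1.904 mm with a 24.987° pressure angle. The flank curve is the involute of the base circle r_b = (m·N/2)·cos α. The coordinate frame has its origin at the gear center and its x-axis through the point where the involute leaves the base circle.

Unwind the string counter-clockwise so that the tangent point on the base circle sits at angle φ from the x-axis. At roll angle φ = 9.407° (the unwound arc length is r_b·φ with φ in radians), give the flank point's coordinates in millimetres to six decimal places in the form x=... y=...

x=38.475720 y=0.055860

pitch radius r_p = m·N/2 = 1.904·44/2 = 41.888000
base radius r_b = r_p·cos α = 41.888000·cos 24.987° = 37.967436
roll angle φ = 9.407° = 0.16418312 rad
x = r_b·(cos φ + φ·sin φ) = 37.967436·(0.98655220 + 0.16418312·0.16344649) = 38.475720
y = r_b·(sin φ − φ·cos φ) = 37.967436·(0.16344649 − 0.16418312·0.98655220) = 0.055860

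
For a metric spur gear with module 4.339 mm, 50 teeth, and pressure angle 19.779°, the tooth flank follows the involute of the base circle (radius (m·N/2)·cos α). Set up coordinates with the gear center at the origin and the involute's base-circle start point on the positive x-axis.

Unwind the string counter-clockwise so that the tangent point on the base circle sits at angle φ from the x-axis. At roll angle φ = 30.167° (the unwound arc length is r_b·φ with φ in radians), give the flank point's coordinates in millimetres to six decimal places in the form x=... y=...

pitch radius r_p = m·N/2 = 4.339·50/2 = 108.475000
base radius r_b = r_p·cos α = 108.475000·cos 19.779° = 102.075502
roll angle φ = 30.167° = 0.52651348 rad
x = r_b·(cos φ + φ·sin φ) = 102.075502·(0.86456438 + 0.52651348·0.50252208) = 115.258453
y = r_b·(sin φ − φ·cos φ) = 102.075502·(0.50252208 − 0.52651348·0.86456438) = 4.829935

x=115.258453 y=4.829935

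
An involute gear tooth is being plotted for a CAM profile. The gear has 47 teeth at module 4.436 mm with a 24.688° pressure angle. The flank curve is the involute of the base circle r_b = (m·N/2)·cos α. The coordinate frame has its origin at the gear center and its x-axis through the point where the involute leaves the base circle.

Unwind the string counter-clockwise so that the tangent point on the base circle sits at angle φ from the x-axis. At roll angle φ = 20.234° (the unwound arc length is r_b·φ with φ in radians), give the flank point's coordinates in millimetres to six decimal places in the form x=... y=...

pitch radius r_p = m·N/2 = 4.436·47/2 = 104.246000
base radius r_b = r_p·cos α = 104.246000·cos 24.688° = 94.717465
roll angle φ = 20.234° = 0.35314992 rad
x = r_b·(cos φ + φ·sin φ) = 94.717465·(0.93828795 + 0.35314992·0.34585505) = 100.440923
y = r_b·(sin φ − φ·cos φ) = 94.717465·(0.34585505 − 0.35314992·0.93828795) = 1.373283

x=100.440923 y=1.373283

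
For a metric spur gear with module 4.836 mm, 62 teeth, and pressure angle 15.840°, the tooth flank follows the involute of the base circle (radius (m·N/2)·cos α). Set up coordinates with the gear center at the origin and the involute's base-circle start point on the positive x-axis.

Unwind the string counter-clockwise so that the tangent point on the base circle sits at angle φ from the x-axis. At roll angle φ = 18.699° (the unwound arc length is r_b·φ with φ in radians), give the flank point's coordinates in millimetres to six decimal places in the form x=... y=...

pitch radius r_p = m·N/2 = 4.836·62/2 = 149.916000
base radius r_b = r_p·cos α = 149.916000·cos 15.840° = 144.223340
roll angle φ = 18.699° = 0.32635912 rad
x = r_b·(cos φ + φ·sin φ) = 144.223340·(0.94721587 + 0.32635912·0.32059646) = 151.700664
y = r_b·(sin φ − φ·cos φ) = 144.223340·(0.32059646 − 0.32635912·0.94721587) = 1.653365

x=151.700664 y=1.653365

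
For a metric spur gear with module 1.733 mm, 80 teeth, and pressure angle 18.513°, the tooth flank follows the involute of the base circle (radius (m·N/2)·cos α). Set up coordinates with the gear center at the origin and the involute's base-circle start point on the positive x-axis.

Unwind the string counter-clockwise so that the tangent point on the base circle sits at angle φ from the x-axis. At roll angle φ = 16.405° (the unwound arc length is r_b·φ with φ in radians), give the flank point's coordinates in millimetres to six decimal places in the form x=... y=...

x=68.372216 y=0.510102

pitch radius r_p = m·N/2 = 1.733·80/2 = 69.320000
base radius r_b = r_p·cos α = 69.320000·cos 18.513° = 65.732803
roll angle φ = 16.405° = 0.28632126 rad
x = r_b·(cos φ + φ·sin φ) = 65.732803·(0.95928933 + 0.28632126·0.28242517) = 68.372216
y = r_b·(sin φ − φ·cos φ) = 65.732803·(0.28242517 − 0.28632126·0.95928933) = 0.510102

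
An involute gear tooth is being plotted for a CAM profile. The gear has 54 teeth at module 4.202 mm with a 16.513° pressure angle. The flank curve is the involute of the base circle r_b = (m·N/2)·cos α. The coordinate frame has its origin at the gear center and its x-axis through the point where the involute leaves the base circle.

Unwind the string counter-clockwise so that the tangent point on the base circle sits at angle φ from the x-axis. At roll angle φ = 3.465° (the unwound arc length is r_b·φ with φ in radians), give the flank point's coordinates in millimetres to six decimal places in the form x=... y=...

x=108.973349 y=0.008017

pitch radius r_p = m·N/2 = 4.202·54/2 = 113.454000
base radius r_b = r_p·cos α = 113.454000·cos 16.513° = 108.774620
roll angle φ = 3.465° = 0.06047566 rad
x = r_b·(cos φ + φ·sin φ) = 108.774620·(0.99817190 + 0.06047566·0.06043880) = 108.973349
y = r_b·(sin φ − φ·cos φ) = 108.774620·(0.06043880 − 0.06047566·0.99817190) = 0.008017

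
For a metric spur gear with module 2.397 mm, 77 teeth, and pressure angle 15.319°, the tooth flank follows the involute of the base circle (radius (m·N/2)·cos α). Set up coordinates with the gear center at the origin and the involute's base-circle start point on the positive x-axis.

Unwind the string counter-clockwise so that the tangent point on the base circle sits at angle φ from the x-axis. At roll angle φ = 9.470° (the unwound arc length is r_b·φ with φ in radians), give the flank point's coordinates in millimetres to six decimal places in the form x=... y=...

x=90.213072 y=0.133595

pitch radius r_p = m·N/2 = 2.397·77/2 = 92.284500
base radius r_b = r_p·cos α = 92.284500·cos 15.319° = 89.005619
roll angle φ = 9.470° = 0.16528268 rad
x = r_b·(cos φ + φ·sin φ) = 89.005619·(0.98637189 + 0.16528268·0.16453117) = 90.213072
y = r_b·(sin φ − φ·cos φ) = 89.005619·(0.16453117 − 0.16528268·0.98637189) = 0.133595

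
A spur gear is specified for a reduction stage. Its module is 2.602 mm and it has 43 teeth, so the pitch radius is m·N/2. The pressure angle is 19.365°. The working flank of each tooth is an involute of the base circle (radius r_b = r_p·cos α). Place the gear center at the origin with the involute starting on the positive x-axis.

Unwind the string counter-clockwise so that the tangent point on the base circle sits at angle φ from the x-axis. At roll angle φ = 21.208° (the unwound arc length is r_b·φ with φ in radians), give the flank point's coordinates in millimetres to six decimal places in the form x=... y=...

pitch radius r_p = m·N/2 = 2.602·43/2 = 55.943000
base radius r_b = r_p·cos α = 55.943000·cos 19.365° = 52.778046
roll angle φ = 21.208° = 0.37014943 rad
x = r_b·(cos φ + φ·sin φ) = 52.778046·(0.93227330 + 0.37014943·0.36175474) = 56.270719
y = r_b·(sin φ − φ·cos φ) = 52.778046·(0.36175474 − 0.37014943·0.93227330) = 0.880038

x=56.270719 y=0.880038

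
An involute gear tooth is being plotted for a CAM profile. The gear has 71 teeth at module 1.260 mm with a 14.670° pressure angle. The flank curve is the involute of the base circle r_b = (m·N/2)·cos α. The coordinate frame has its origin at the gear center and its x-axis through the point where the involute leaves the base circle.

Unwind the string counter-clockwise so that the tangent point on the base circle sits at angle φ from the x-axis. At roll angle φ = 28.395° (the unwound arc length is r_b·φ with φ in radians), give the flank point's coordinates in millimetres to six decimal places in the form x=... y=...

x=48.263871 y=1.712921

pitch radius r_p = m·N/2 = 1.260·71/2 = 44.730000
base radius r_b = r_p·cos α = 44.730000·cos 14.670° = 43.271824
roll angle φ = 28.395° = 0.49558624 rad
x = r_b·(cos φ + φ·sin φ) = 43.271824·(0.87969008 + 0.49558624·0.47554744) = 48.263871
y = r_b·(sin φ − φ·cos φ) = 43.271824·(0.47554744 − 0.49558624·0.87969008) = 1.712921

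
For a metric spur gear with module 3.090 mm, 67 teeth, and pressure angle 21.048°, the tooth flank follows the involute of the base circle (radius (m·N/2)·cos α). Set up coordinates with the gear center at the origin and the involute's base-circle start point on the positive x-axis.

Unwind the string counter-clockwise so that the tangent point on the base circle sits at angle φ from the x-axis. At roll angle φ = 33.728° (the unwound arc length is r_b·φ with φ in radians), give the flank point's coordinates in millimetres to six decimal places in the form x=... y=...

x=111.924721 y=6.344145

pitch radius r_p = m·N/2 = 3.090·67/2 = 103.515000
base radius r_b = r_p·cos α = 103.515000·cos 21.048° = 96.608466
roll angle φ = 33.728° = 0.58866465 rad
x = r_b·(cos φ + φ·sin φ) = 96.608466·(0.83168287 + 0.58866465·0.55525093) = 111.924721
y = r_b·(sin φ − φ·cos φ) = 96.608466·(0.55525093 − 0.58866465·0.83168287) = 6.344145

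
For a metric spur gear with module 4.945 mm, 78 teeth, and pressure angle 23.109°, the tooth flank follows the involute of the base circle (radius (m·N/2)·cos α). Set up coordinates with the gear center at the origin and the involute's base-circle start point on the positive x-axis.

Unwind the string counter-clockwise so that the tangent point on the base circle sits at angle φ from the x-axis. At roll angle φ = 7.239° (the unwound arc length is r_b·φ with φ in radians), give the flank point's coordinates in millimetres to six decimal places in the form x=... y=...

x=178.790395 y=0.119058

pitch radius r_p = m·N/2 = 4.945·78/2 = 192.855000
base radius r_b = r_p·cos α = 192.855000·cos 23.109° = 177.380287
roll angle φ = 7.239° = 0.12634438 rad
x = r_b·(cos φ + φ·sin φ) = 177.380287·(0.99202916 + 0.12634438·0.12600852) = 178.790395
y = r_b·(sin φ − φ·cos φ) = 177.380287·(0.12600852 − 0.12634438·0.99202916) = 0.119058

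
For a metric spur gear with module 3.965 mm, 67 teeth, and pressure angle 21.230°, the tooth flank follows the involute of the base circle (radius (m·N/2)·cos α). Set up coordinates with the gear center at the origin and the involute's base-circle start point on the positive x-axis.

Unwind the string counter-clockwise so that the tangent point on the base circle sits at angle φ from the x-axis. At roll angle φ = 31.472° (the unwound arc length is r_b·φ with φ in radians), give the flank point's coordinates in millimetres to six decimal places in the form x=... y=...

x=141.106012 y=6.635748

pitch radius r_p = m·N/2 = 3.965·67/2 = 132.827500
base radius r_b = r_p·cos α = 132.827500·cos 21.230° = 123.813072
roll angle φ = 31.472° = 0.54929002 rad
x = r_b·(cos φ + φ·sin φ) = 123.813072·(0.85289540 + 0.54929002·0.52208182) = 141.106012
y = r_b·(sin φ − φ·cos φ) = 123.813072·(0.52208182 − 0.54929002·0.85289540) = 6.635748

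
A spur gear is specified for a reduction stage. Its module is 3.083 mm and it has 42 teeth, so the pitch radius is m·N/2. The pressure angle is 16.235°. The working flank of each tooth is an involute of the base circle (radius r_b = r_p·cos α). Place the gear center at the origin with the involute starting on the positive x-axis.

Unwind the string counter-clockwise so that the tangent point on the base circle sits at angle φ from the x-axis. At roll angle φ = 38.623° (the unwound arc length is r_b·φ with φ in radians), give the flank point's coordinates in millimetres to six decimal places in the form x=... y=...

pitch radius r_p = m·N/2 = 3.083·42/2 = 64.743000
base radius r_b = r_p·cos α = 64.743000·cos 16.235° = 62.161249
roll angle φ = 38.623° = 0.67409852 rad
x = r_b·(cos φ + φ·sin φ) = 62.161249·(0.78126997 + 0.67409852·0.62419327) = 74.720166
y = r_b·(sin φ − φ·cos φ) = 62.161249·(0.62419327 − 0.67409852·0.78126997) = 6.063229

x=74.720166 y=6.063229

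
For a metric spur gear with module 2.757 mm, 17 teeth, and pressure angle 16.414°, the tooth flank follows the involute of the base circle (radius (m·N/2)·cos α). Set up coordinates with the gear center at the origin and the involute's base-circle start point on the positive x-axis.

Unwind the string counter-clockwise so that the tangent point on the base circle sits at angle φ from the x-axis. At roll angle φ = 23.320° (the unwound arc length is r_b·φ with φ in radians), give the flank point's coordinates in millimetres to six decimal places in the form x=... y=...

x=24.264967 y=0.496901

pitch radius r_p = m·N/2 = 2.757·17/2 = 23.434500
base radius r_b = r_p·cos α = 23.434500·cos 16.414° = 22.479426
roll angle φ = 23.320° = 0.40701078 rad
x = r_b·(cos φ + φ·sin φ) = 22.479426·(0.91830825 + 0.40701078·0.39586608) = 24.264967
y = r_b·(sin φ − φ·cos φ) = 22.479426·(0.39586608 − 0.40701078·0.91830825) = 0.496901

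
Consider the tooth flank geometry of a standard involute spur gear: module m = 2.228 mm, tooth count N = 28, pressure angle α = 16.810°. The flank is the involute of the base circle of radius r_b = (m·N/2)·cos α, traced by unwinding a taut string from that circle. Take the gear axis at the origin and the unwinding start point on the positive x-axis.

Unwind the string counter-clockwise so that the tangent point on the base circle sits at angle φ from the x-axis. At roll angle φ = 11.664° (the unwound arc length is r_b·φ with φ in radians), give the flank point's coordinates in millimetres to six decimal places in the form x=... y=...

x=30.471464 y=0.083624

pitch radius r_p = m·N/2 = 2.228·28/2 = 31.192000
base radius r_b = r_p·cos α = 31.192000·cos 16.810° = 29.859136
roll angle φ = 11.664° = 0.20357520 rad
x = r_b·(cos φ + φ·sin φ) = 29.859136·(0.97935003 + 0.20357520·0.20217199) = 30.471464
y = r_b·(sin φ − φ·cos φ) = 29.859136·(0.20217199 − 0.20357520·0.97935003) = 0.083624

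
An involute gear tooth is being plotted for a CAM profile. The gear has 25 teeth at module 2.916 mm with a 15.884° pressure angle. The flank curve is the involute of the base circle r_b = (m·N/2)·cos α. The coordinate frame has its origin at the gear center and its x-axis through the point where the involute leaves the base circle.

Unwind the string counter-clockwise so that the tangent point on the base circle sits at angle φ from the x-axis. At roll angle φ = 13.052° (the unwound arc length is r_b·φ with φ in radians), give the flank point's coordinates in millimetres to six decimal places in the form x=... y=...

x=35.956130 y=0.137429

pitch radius r_p = m·N/2 = 2.916·25/2 = 36.450000
base radius r_b = r_p·cos α = 36.450000·cos 15.884° = 35.058258
roll angle φ = 13.052° = 0.22780037 rad
x = r_b·(cos φ + φ·sin φ) = 35.058258·(0.97416550 + 0.22780037·0.22583527) = 35.956130
y = r_b·(sin φ − φ·cos φ) = 35.058258·(0.22583527 − 0.22780037·0.97416550) = 0.137429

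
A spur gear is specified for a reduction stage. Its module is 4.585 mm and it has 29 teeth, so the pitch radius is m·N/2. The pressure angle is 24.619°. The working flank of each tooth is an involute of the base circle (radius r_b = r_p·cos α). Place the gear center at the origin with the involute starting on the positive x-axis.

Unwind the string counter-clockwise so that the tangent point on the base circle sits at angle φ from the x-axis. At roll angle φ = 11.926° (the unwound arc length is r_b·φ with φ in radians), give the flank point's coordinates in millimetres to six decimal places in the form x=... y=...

pitch radius r_p = m·N/2 = 4.585·29/2 = 66.482500
base radius r_b = r_p·cos α = 66.482500·cos 24.619° = 60.439109
roll angle φ = 11.926° = 0.20814797 rad
x = r_b·(cos φ + φ·sin φ) = 60.439109·(0.97841531 + 0.20814797·0.20664820) = 61.734241
y = r_b·(sin φ − φ·cos φ) = 60.439109·(0.20664820 − 0.20814797·0.97841531) = 0.180897

x=61.734241 y=0.180897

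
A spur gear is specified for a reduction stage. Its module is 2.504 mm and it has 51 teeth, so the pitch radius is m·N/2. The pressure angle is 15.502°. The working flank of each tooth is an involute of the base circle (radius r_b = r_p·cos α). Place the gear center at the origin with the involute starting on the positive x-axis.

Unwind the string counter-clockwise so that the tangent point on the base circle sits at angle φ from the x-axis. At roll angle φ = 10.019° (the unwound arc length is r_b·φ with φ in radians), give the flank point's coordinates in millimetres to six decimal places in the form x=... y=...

x=62.462664 y=0.109329

pitch radius r_p = m·N/2 = 2.504·51/2 = 63.852000
base radius r_b = r_p·cos α = 63.852000·cos 15.502° = 61.529136
roll angle φ = 10.019° = 0.17486454 rad
x = r_b·(cos φ + φ·sin φ) = 61.529136·(0.98475011 + 0.17486454·0.17397474) = 62.462664
y = r_b·(sin φ − φ·cos φ) = 61.529136·(0.17397474 − 0.17486454·0.98475011) = 0.109329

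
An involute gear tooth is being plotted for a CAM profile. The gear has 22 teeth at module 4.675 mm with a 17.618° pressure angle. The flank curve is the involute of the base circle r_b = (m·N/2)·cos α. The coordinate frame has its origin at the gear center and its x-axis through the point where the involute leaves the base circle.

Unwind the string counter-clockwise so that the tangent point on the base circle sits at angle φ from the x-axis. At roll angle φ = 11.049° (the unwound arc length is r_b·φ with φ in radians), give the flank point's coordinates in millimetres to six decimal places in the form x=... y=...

pitch radius r_p = m·N/2 = 4.675·22/2 = 51.425000
base radius r_b = r_p·cos α = 51.425000·cos 17.618° = 49.012943
roll angle φ = 11.049° = 0.19284143 rad
x = r_b·(cos φ + φ·sin φ) = 49.012943·(0.98146364 + 0.19284143·0.19164842) = 49.915830
y = r_b·(sin φ − φ·cos φ) = 49.012943·(0.19164842 − 0.19284143·0.98146364) = 0.116728

x=49.915830 y=0.116728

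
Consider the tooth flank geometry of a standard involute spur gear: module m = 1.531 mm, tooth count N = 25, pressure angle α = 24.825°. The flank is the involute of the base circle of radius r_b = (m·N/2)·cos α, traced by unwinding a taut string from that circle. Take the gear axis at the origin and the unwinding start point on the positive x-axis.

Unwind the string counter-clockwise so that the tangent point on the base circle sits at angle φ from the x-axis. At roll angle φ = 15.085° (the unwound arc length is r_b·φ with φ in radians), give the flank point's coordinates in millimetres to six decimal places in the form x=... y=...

x=17.960689 y=0.104933

pitch radius r_p = m·N/2 = 1.531·25/2 = 19.137500
base radius r_b = r_p·cos α = 19.137500·cos 24.825° = 17.369087
roll angle φ = 15.085° = 0.26328292 rad
x = r_b·(cos φ + φ·sin φ) = 17.369087·(0.96554080 + 0.26328292·0.26025174) = 17.960689
y = r_b·(sin φ − φ·cos φ) = 17.369087·(0.26025174 − 0.26328292·0.96554080) = 0.104933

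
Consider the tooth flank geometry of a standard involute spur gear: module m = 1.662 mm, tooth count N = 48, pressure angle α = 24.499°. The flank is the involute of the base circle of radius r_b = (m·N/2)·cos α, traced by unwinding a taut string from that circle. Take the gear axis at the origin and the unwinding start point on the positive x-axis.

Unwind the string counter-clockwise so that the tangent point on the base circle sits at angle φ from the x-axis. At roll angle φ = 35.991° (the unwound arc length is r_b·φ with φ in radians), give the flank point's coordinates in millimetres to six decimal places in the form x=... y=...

pitch radius r_p = m·N/2 = 1.662·48/2 = 39.888000
base radius r_b = r_p·cos α = 39.888000·cos 24.499° = 36.296824
roll angle φ = 35.991° = 0.62816145 rad
x = r_b·(cos φ + φ·sin φ) = 36.296824·(0.80910931 + 0.62816145·0.58765816) = 42.766860
y = r_b·(sin φ − φ·cos φ) = 36.296824·(0.58765816 − 0.62816145·0.80910931) = 2.882218

x=42.766860 y=2.882218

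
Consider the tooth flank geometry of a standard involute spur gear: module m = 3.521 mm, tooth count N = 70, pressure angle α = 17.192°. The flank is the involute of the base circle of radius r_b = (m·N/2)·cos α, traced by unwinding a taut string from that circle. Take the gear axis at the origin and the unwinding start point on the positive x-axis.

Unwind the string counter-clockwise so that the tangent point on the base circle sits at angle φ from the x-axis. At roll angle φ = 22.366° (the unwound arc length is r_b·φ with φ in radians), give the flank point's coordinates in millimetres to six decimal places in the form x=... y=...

pitch radius r_p = m·N/2 = 3.521·70/2 = 123.235000
base radius r_b = r_p·cos α = 123.235000·cos 17.192° = 117.728816
roll angle φ = 22.366° = 0.39036034 rad
x = r_b·(cos φ + φ·sin φ) = 117.728816·(0.92477200 + 0.39036034·0.38052167) = 126.359818
y = r_b·(sin φ − φ·cos φ) = 117.728816·(0.38052167 − 0.39036034·0.92477200) = 2.298933

x=126.359818 y=2.298933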